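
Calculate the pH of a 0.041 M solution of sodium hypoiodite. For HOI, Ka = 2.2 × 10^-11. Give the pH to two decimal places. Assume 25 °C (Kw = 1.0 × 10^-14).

OI- is the conjugate base of the weak acid HOI.
Kb = Kw/Ka = 1.0×10^-14 / 2.2 × 10^-11 = 4.55 × 10^-4
From the ICE table, Kb = [OH-]²/(0.041 − [OH-]) = 4.55 × 10^-4.
Here C₀/Kb ≈ 90.1, so the small-[OH-] approximation fails. Use the quadratic:
[OH-] = [−0.000455 + √(0.000455² + 7.46e-05)]/2 = 4.10 × 10^-3 M
pOH = 2.39, so pH = 14.00 − pOH = 11.61

pH = 11.61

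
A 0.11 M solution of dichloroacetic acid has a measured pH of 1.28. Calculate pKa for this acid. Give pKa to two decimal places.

pKa = 1.32

[H+] = 10^(-1.28) = 5.25 × 10^-2 M
At equilibrium [HA] = 0.11 − 5.25 × 10^-2 = 5.75 × 10^-2 M
Ka = [H+][A-]/[HA] = (5.25 × 10^-2)² / 5.75 × 10^-2 = 4.79 × 10^-2
pKa = -log(4.79 × 10^-2) = 1.32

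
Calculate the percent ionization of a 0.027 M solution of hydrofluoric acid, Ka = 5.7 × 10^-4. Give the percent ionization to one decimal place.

13.5%

HF ⇌ F- + H+; let x = [H+] at equilibrium.
Ka = x²/(C₀ − x); solving the quadratic gives x = 3.65 × 10^-3 M.
% ionization = x/C₀ × 100% = 3.65 × 10^-3/0.027 × 100% = 13.5%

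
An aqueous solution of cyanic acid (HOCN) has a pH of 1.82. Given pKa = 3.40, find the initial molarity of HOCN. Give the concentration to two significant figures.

C₀ = 5.9 × 10^-1 M

[H+] = 10^(-1.82) = 1.51 × 10^-2 M = x
Ka = 10^(−3.40) = 3.98 × 10^-4
Ka = x²/(C₀ − x) ⇒ C₀ = x + x²/Ka
C₀ = 1.51 × 10^-2 + (1.51 × 10^-2)²/(3.98 × 10^-4) = 5.88 × 10^-1 M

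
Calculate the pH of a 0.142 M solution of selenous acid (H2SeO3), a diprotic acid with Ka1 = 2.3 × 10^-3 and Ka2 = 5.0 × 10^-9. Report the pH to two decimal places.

pH = 1.77

Ka1 ≫ Ka2, so treat the first dissociation as the only significant source of H+.
Ka1 = x²/(0.142 − x) = 2.3 × 10^-3
Solving the quadratic: x = (−Ka1 + √(Ka1² + 4·Ka1·C₀))/2 = 1.70 × 10^-2 M
pH = −log(1.70 × 10^-2) = 1.77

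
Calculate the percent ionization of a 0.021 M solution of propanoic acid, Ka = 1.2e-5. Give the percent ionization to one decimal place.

2.4%

CH3CH2COOH ⇌ CH3CH2COO- + H+; let x = [H+] at equilibrium.
x ≈ √(Ka·C₀) = √(1.2 × 10^-5 × 0.021) = 5.02 × 10^-4 M
Fraction ionized = 5.02 × 10^-4 / 0.021 = 0.0239 → 2.4%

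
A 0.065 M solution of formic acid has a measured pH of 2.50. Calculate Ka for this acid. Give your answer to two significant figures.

[H+] = 10^(-2.50) = 3.16 × 10^-3 M
At equilibrium [HA] = 0.065 − 3.16 × 10^-3 = 6.18 × 10^-2 M
Ka = [H+][A-]/[HA] = (3.16 × 10^-3)² / 6.18 × 10^-2 = 1.6 × 10^-4

Ka = 1.6 × 10^-4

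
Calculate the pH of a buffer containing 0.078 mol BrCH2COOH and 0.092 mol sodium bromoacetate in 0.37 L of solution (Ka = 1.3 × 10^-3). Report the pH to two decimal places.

pKa = −log(1.3 × 10^-3) = 2.886
pH = pKa + log([A⁻]/[HA]) = 2.886 + log(0.092/0.078)
pH = 2.886 + (+0.072) = 2.96

pH = 2.96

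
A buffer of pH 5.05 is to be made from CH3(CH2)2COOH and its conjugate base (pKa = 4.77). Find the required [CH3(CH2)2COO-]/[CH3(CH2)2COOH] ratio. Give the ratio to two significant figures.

ratio = 1.9

pH = pKa + log(r) ⇒ log(r) = 5.05 − 4.77 = +0.28
r = [CH3(CH2)2COO-]/[CH3(CH2)2COOH] = 10^(+0.28) = 1.91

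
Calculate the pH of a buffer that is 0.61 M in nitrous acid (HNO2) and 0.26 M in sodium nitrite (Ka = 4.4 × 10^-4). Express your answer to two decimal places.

pH = 2.99

pKa = −log(4.4 × 10^-4) = 3.357
pH = pKa + log([A⁻]/[HA]) = 3.357 + log(0.26/0.61)
pH = 3.357 + (-0.370) = 2.99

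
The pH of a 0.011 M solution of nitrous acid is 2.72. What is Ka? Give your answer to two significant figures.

Ka = 4.0 × 10^-4

[H+] = 10^(-2.72) = 1.91 × 10^-3 M
At equilibrium [HA] = 0.011 − 1.91 × 10^-3 = 9.09 × 10^-3 M
Ka = [H+][A-]/[HA] = (1.91 × 10^-3)² / 9.09 × 10^-3 = 4.0 × 10^-4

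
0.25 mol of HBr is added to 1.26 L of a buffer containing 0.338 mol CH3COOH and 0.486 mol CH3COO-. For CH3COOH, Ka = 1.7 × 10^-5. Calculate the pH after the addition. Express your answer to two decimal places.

pH = 4.37

Added H+ converts CH3COO- to CH3COOH: CH3COOH → 0.588 mol, CH3COO- → 0.236 mol.
pKa = −log(1.7 × 10^-5) = 4.770
pH = pKa + log(n_CH3COO-/n_CH3COOH) = 4.770 + log(0.236/0.588) = 4.770 + (-0.396)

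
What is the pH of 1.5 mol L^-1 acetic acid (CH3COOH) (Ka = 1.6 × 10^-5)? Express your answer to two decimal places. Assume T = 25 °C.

CH3COOH ⇌ CH3COO- + H+
Ka = [H+]²/(1.5 − [H+]) = 1.6 × 10^-5
Neglecting [H+] in the denominator: [H+] = √(1.6 × 10^-5 × 1.5) = 4.90 × 10^-3 M
pH = −log[H+] = −log(4.90 × 10^-3) = 2.31

pH = 2.31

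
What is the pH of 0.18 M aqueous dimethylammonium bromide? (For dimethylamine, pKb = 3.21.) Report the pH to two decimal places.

(CH3)2NH2+ is the conjugate acid of the weak base (CH3)2NH.
Kb = 10^(−3.21) = 6.17 × 10^-4
Ka = Kw/Kb = 1.0×10^-14 / 6.17 × 10^-4 = 1.62 × 10^-11
Ka = [H+]²/(0.18 − [H+]) = 1.62 × 10^-11
Neglecting [H+] in the denominator: [H+] = √(1.62 × 10^-11 × 0.18) = 1.71 × 10^-6 M
pH = −log(1.71 × 10^-6) = 5.77

pH = 5.77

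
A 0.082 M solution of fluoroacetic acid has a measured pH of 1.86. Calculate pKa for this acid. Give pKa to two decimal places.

pKa = 2.55

[H+] = 10^(-1.86) = 1.38 × 10^-2 M
At equilibrium [HA] = 0.082 − 1.38 × 10^-2 = 6.82 × 10^-2 M
Ka = [H+][A-]/[HA] = (1.38 × 10^-2)² / 6.82 × 10^-2 = 2.79 × 10^-3
pKa = -log(2.79 × 10^-3) = 2.55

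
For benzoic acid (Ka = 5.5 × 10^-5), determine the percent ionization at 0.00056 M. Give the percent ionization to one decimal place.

26.8%

C6H5COOH ⇌ C6H5COO- + H+; let x = [H+] at equilibrium.
Ka = x²/(C₀ − x); solving the quadratic gives x = 1.50 × 10^-4 M.
Fraction ionized = 1.50 × 10^-4 / 0.00056 = 0.2679 → 26.8%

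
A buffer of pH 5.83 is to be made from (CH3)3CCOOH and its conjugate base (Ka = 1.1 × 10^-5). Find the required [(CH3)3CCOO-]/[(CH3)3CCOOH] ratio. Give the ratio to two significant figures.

ratio = 7.4

pKa = -log(1.1 × 10^-5) = 4.959
pH = pKa + log(r) ⇒ log(r) = 5.83 − 4.959 = +0.871
r = [(CH3)3CCOO-]/[(CH3)3CCOOH] = 10^(+0.871) = 7.43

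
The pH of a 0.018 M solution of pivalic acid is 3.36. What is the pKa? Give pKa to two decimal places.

[H+] = 10^(-3.36) = 4.37 × 10^-4 M
At equilibrium [HA] = 0.018 − 4.37 × 10^-4 = 1.76 × 10^-2 M
Ka = [H+][A-]/[HA] = (4.37 × 10^-4)² / 1.76 × 10^-2 = 1.09 × 10^-5
pKa = -log(1.09 × 10^-5) = 4.96

pKa = 4.96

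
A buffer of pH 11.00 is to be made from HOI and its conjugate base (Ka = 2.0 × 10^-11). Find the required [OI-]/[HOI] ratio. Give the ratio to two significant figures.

ratio = 2.0

pKa = -log(2.0 × 10^-11) = 10.699
pH = pKa + log(r) ⇒ log(r) = 11.00 − 10.699 = +0.301
r = [OI-]/[HOI] = 10^(+0.301) = 2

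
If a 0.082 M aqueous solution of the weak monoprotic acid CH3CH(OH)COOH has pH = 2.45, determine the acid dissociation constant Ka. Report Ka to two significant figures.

Ka = 1.6 × 10^-4

[H+] = 10^(-2.45) = 3.55 × 10^-3 M
At equilibrium [HA] = 0.082 − 3.55 × 10^-3 = 7.85 × 10^-2 M
Ka = [H+][A-]/[HA] = (3.55 × 10^-3)² / 7.85 × 10^-2 = 1.6 × 10^-4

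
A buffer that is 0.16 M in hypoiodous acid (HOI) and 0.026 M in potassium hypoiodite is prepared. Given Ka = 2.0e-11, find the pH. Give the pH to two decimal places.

pH = 9.91

pKa = −log(2.0 × 10^-11) = 10.699
Henderson–Hasselbalch: pH = pKa + log([OI-]/[HOI]) = 10.699 + log(0.026/0.16)
pH = 10.699 + (-0.789) = 9.91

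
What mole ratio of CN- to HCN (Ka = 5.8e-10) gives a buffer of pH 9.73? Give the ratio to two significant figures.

ratio = 3.1

pKa = -log(5.8 × 10^-10) = 9.237
pH = pKa + log(r) ⇒ log(r) = 9.73 − 9.237 = +0.493
r = [CN-]/[HCN] = 10^(+0.493) = 3.11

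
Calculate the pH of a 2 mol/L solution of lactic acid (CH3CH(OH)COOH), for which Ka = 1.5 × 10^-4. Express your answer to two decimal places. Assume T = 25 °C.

pH = 1.76

CH3CH(OH)COOH ⇌ CH3CH(OH)COO- + H+
From the ICE table, Ka = x²/(2 − x) = 1.5 × 10^-4.
Neglecting x in the denominator: x = √(1.5 × 10^-4 × 2) = 1.73 × 10^-2 M
(x/C₀ = 0.87% < 5%, so the approximation holds.)
pH = −log[H+] = −log(1.73 × 10^-2) = 1.76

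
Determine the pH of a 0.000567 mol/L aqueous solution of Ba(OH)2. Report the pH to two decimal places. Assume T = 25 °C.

pH = 11.05

Ba(OH)2 is a strong base (each formula unit releases 2 OH-); [OH-] = 0.00113 M.
pOH = -log(0.00113) = 2.95
pH = 14.00 - 2.95 = 11.05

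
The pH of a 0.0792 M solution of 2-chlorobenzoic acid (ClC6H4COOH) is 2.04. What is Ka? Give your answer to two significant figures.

Ka = 1.2 × 10^-3

[H+] = 10^(-2.04) = 9.12 × 10^-3 M
At equilibrium [HA] = 0.0792 − 9.12 × 10^-3 = 7.01 × 10^-2 M
Ka = [H+][A-]/[HA] = (9.12 × 10^-3)² / 7.01 × 10^-2 = 1.2 × 10^-3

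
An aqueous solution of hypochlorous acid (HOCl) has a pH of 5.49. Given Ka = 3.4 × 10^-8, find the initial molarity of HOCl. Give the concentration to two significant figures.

[H+] = 10^(-5.49) = 3.24 × 10^-6 M = x
Ka = x²/(C₀ − x) ⇒ C₀ = x + x²/Ka
C₀ = 3.24 × 10^-6 + (3.24 × 10^-6)²/(3.4 × 10^-8) = 3.12 × 10^-4 M

C₀ = 3.1 × 10^-4 M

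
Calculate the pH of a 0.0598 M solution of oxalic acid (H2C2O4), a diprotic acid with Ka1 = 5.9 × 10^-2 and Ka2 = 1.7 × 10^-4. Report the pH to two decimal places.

pH = 1.43

Since Ka1 ≫ Ka2, the first ionization dominates [H+].
Ka1 = x²/(0.0598 − x) = 5.9 × 10^-2
Solving the quadratic: x = (−Ka1 + √(Ka1² + 4·Ka1·C₀))/2 = 3.68 × 10^-2 M
pH = −log(3.68 × 10^-2) = 1.43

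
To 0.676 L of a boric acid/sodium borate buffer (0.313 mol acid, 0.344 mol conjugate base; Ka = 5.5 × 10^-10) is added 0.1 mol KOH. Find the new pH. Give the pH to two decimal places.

OH- converts B(OH)3 to B(OH)4-: B(OH)3 → 0.213 mol, B(OH)4- → 0.444 mol.
pKa = −log(5.5 × 10^-10) = 9.260
Henderson–Hasselbalch with mole ratio 0.444/0.213: pH = 9.260 + (+0.319)

pH = 9.58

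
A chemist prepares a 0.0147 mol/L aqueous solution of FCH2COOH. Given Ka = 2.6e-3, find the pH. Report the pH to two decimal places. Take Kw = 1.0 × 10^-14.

FCH2COOH ⇌ FCH2COO- + H+
Let x = [H+] at equilibrium. Ka = x²/(0.0147 − x).
The 5% rule fails; solving x² + Ka·x − Ka·C₀ = 0 exactly:
x = (−Ka + √(Ka² + 4·Ka·C₀))/2 = 5.02 × 10^-3 M
pH = −log(5.02 × 10^-3) = 2.30

pH = 2.30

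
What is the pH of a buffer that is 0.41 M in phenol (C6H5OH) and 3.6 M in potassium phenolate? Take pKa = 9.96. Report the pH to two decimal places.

pH = 10.90

Using pH = pKa + log([base]/[acid]) with [base]/[acid] = 3.6/0.41:
pH = 9.96 + (+0.944) = 10.90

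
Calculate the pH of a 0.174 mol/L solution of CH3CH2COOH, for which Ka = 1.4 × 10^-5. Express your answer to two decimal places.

pH = 2.81

CH3CH2COOH ⇌ CH3CH2COO- + H+
Ka = [H+]²/(0.174 − [H+]) = 1.4 × 10^-5
Since Ka ≪ C₀, [H+] ≈ √(Ka·C₀) = 1.56 × 10^-3 M.
pH = −log(1.56 × 10^-3) = 2.81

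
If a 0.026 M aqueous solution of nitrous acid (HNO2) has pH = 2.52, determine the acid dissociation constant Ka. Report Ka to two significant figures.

[H+] = 10^(-2.52) = 3.02 × 10^-3 M
At equilibrium [HA] = 0.026 − 3.02 × 10^-3 = 2.30 × 10^-2 M
Ka = [H+][A-]/[HA] = (3.02 × 10^-3)² / 2.30 × 10^-2 = 4.0 × 10^-4

Ka = 4.0 × 10^-4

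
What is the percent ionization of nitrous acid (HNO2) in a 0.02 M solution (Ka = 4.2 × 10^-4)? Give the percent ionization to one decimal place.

13.5%

HNO2 ⇌ NO2- + H+; let x = [H+] at equilibrium.
Solve x² + 0.00042x − 8.4e-06 = 0 → x = 2.70 × 10^-3 M
Fraction ionized = 2.70 × 10^-3 / 0.02 = 0.1350 → 13.5%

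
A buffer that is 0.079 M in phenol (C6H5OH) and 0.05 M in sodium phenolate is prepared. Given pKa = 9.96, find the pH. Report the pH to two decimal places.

pH = 9.76

Henderson–Hasselbalch: pH = pKa + log([C6H5O-]/[C6H5OH]) = 9.96 + log(0.05/0.079)
pH = 9.96 + (-0.199) = 9.76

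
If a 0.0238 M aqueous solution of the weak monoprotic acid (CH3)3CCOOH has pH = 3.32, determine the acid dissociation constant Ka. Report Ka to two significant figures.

[H+] = 10^(-3.32) = 4.79 × 10^-4 M
At equilibrium [HA] = 0.0238 − 4.79 × 10^-4 = 2.33 × 10^-2 M
Ka = [H+][A-]/[HA] = (4.79 × 10^-4)² / 2.33 × 10^-2 = 9.8 × 10^-6

Ka = 9.8 × 10^-6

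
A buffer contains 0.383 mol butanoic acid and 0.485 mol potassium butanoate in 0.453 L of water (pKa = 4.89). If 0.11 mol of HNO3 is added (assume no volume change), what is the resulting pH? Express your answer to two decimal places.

pH = 4.77

Added H+ converts CH3(CH2)2COO- to CH3(CH2)2COOH: CH3(CH2)2COOH → 0.493 mol, CH3(CH2)2COO- → 0.375 mol.
Henderson–Hasselbalch with mole ratio 0.375/0.493: pH = 4.89 + (-0.119)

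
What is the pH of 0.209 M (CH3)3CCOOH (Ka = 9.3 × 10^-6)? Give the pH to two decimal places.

pH = 2.86

(CH3)3CCOOH ⇌ (CH3)3CCOO- + H+
Ka = [H+]²/(0.209 − [H+]) = 9.3 × 10^-6
Neglecting [H+] in the denominator: [H+] = √(9.3 × 10^-6 × 0.209) = 1.39 × 10^-3 M
pH = −log[H+] = −log(1.39 × 10^-3) = 2.86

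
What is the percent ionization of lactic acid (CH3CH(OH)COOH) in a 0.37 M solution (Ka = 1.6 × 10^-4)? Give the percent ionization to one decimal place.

2.1%

CH3CH(OH)COOH ⇌ CH3CH(OH)COO- + H+; let x = [H+] at equilibrium.
x ≈ √(Ka·C₀) = √(1.6 × 10^-4 × 0.37) = 7.69 × 10^-3 M
Fraction ionized = 7.69 × 10^-3 / 0.37 = 0.0208 → 2.1%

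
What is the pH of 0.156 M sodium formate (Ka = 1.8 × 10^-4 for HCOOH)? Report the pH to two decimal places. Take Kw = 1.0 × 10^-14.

HCOO- is the conjugate base of the weak acid HCOOH.
Kb = Kw/Ka = 1.0×10^-14 / 1.8 × 10^-4 = 5.56 × 10^-11
From the ICE table, Kb = [OH-]²/(0.156 − [OH-]) = 5.56 × 10^-11.
Since Kb ≪ C₀, [OH-] ≈ √(Kb·C₀) = 2.95 × 10^-6 M.
Check: 0.0019% ionized — well under 5%, approximation valid.
pOH = 5.53, so pH = 14.00 − pOH = 8.47

pH = 8.47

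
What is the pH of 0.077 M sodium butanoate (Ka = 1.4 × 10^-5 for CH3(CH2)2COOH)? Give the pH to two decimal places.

CH3(CH2)2COO- is the conjugate base of the weak acid CH3(CH2)2COOH.
Kb = Kw/Ka = 1.0×10^-14 / 1.4 × 10^-5 = 7.14 × 10^-10
From the ICE table, Kb = x²/(0.077 − x) = 7.14 × 10^-10.
Since Kb ≪ C₀, x ≈ √(Kb·C₀) = 7.41 × 10^-6 M.
Check: 0.0096% ionized — well under 5%, approximation valid.
pOH = 5.13, so pH = 14.00 − pOH = 8.87

pH = 8.87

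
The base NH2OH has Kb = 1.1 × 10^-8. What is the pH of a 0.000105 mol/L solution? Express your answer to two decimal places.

NH2OH + H2O ⇌ NH3OH+ + OH-
From the ICE table, Kb = [OH-]²/(0.000105 − [OH-]) = 1.1 × 10^-8.
Since Kb ≪ C₀, [OH-] ≈ √(Kb·C₀) = 1.07 × 10^-6 M.
Check: 1% ionized — well under 5%, approximation valid.
pOH = −log(1.07 × 10^-6) = 5.97; pH = 14.00 − 5.97 = 8.03

pH = 8.03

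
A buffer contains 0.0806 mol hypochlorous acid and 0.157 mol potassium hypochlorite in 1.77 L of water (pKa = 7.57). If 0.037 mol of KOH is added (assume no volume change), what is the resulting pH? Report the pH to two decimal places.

pH = 8.22

After neutralization: n(HOCl) = 0.0436 mol, n(OCl-) = 0.194 mol.
pH = pKa + log([A⁻]/[HA]) = 7.57 + log(0.194/0.0436) = 7.57 +0.648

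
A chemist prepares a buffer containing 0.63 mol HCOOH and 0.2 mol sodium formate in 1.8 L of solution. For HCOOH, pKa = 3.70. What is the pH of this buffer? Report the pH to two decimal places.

Using pH = pKa + log([base]/[acid]) with [base]/[acid] = 0.2/0.63:
pH = 3.70 + (-0.498) = 3.20

pH = 3.20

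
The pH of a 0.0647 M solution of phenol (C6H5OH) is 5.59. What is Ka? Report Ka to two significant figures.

Ka = 1.0 × 10^-10

[H+] = 10^(-5.59) = 2.57 × 10^-6 M
At equilibrium [HA] = 0.0647 − 2.57 × 10^-6 = 6.47 × 10^-2 M
Ka = [H+][A-]/[HA] = (2.57 × 10^-6)² / 6.47 × 10^-2 = 1.0 × 10^-10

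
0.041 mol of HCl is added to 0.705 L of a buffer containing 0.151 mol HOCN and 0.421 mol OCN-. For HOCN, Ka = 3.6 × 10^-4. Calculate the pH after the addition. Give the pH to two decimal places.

After neutralization: n(HOCN) = 0.192 mol, n(OCN-) = 0.38 mol.
pKa = −log(3.6 × 10^-4) = 3.444
Henderson–Hasselbalch with mole ratio 0.38/0.192: pH = 3.444 + (+0.296)

pH = 3.74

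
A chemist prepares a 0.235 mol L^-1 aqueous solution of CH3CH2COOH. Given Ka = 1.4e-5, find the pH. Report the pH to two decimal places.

CH3CH2COOH ⇌ CH3CH2COO- + H+
Ka = x²/(0.235 − x) = 1.4 × 10^-5
Since Ka ≪ C₀, x ≈ √(Ka·C₀) = 1.81 × 10^-3 M.
pH = −log(1.81 × 10^-3) = 2.74

pH = 2.74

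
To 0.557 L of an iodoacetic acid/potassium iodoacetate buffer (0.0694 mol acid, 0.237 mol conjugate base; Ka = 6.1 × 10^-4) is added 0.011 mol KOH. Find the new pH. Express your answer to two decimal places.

OH- converts ICH2COOH to ICH2COO-: ICH2COOH → 0.0584 mol, ICH2COO- → 0.248 mol.
pKa = −log(6.1 × 10^-4) = 3.215
pH = pKa + log([A⁻]/[HA]) = 3.215 + log(0.248/0.0584) = 3.215 +0.628

pH = 3.84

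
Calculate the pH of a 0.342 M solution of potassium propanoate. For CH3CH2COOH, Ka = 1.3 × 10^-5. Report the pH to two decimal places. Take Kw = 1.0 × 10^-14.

CH3CH2COO- is the conjugate base of the weak acid CH3CH2COOH.
Kb = Kw/Ka = 1.0×10^-14 / 1.3 × 10^-5 = 7.69 × 10^-10
From the ICE table, Kb = [OH-]²/(0.342 − [OH-]) = 7.69 × 10^-10.
Neglecting [OH-] in the denominator: [OH-] = √(7.69 × 10^-10 × 0.342) = 1.62 × 10^-5 M
Check: 0.0047% ionized — well under 5%, approximation valid.
pOH = −log(1.62 × 10^-5) = 4.79; pH = 14.00 − 4.79 = 9.21

pH = 9.21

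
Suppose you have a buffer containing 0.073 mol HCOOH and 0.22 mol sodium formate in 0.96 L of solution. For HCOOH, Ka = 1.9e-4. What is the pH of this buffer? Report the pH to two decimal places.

pH = 4.20

pKa = −log(1.9 × 10^-4) = 3.721
pH = pKa + log([A⁻]/[HA]) = 3.721 + log(0.22/0.073)
pH = 3.721 + (+0.479) = 4.20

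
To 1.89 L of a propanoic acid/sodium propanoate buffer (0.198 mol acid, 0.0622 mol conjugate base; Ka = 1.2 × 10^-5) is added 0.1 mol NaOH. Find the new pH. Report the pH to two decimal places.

pH = 5.14

After neutralization: n(CH3CH2COOH) = 0.098 mol, n(CH3CH2COO-) = 0.162 mol.
pKa = −log(1.2 × 10^-5) = 4.921
Henderson–Hasselbalch with mole ratio 0.162/0.098: pH = 4.921 + (+0.218)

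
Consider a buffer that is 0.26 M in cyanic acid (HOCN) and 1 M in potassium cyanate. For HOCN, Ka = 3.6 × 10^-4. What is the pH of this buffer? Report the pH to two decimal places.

pH = 4.03

pKa = −log(3.6 × 10^-4) = 3.444
Henderson–Hasselbalch: pH = pKa + log([OCN-]/[HOCN]) = 3.444 + log(1/0.26)
pH = 3.444 + (+0.585) = 4.03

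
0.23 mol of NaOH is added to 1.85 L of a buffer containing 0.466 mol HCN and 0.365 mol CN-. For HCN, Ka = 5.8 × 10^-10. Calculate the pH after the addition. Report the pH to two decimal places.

pH = 9.64

OH- converts HCN to CN-: HCN → 0.236 mol, CN- → 0.595 mol.
pKa = −log(5.8 × 10^-10) = 9.237
Henderson–Hasselbalch with mole ratio 0.595/0.236: pH = 9.237 + (+0.402)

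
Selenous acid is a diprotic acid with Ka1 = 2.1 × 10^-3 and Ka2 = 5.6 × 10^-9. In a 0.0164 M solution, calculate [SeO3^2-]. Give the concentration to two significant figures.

5.6 × 10^-9 M

First ionization gives [H+] ≈ [HSeO3-] = 4.91 × 10^-3 M.
Second step: Ka2 = [H+][SeO3^2-]/[HSeO3-] ≈ [SeO3^2-] (since [H+] ≈ [HSeO3-]).
So [SeO3^2-] ≈ Ka2.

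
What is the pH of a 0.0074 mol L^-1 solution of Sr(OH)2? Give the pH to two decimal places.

Sr(OH)2 is a strong base (each formula unit releases 2 OH-); [OH-] = 0.0148 M.
pOH = -log(0.0148) = 1.83
pH = 14.00 - 1.83 = 12.17

pH = 12.17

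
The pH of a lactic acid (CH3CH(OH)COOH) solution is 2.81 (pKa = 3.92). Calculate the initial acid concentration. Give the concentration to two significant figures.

C₀ = 2.2 × 10^-2 M

[H+] = 10^(-2.81) = 1.55 × 10^-3 M = x
Ka = 10^(−3.92) = 1.20 × 10^-4
Ka = x²/(C₀ − x) ⇒ C₀ = x + x²/Ka
C₀ = 1.55 × 10^-3 + (1.55 × 10^-3)²/(1.20 × 10^-4) = 2.16 × 10^-2 M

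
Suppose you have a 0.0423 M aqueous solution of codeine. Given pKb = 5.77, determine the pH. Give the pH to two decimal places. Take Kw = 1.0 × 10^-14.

C18H21NO3 + H2O ⇌ C18H22NO3+ + OH-
Kb = 10^(−5.77) = 1.70 × 10^-6
Let x = [OH-] at equilibrium. Kb = x²/(0.0423 − x).
Since Kb ≪ C₀, x ≈ √(Kb·C₀) = 2.68 × 10^-4 M.
Check: 0.63% ionized — well under 5%, approximation valid.
pOH = 3.57, so pH = 14.00 − pOH = 10.43

pH = 10.43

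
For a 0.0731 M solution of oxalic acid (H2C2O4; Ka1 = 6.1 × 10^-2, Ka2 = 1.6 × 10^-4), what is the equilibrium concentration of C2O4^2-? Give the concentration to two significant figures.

First ionization gives [H+] ≈ [HC2O4-] = 4.29 × 10^-2 M.
Second step: Ka2 = [H+][C2O4^2-]/[HC2O4-] ≈ [C2O4^2-] (since [H+] ≈ [HC2O4-]).
So [C2O4^2-] ≈ Ka2.

1.6 × 10^-4 M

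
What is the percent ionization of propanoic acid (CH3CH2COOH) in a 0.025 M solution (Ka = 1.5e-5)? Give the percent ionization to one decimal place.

2.4%

CH3CH2COOH ⇌ CH3CH2COO- + H+; let x = [H+] at equilibrium.
x ≈ √(Ka·C₀) = √(1.5 × 10^-5 × 0.025) = 6.12 × 10^-4 M
% ionization = x/C₀ × 100% = 6.12 × 10^-4/0.025 × 100% = 2.4%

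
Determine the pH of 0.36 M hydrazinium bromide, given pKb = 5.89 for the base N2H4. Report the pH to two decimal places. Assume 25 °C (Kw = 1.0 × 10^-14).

pH = 4.28

N2H5+ is the conjugate acid of the weak base N2H4.
Kb = 10^(−5.89) = 1.29 × 10^-6
Ka = Kw/Kb = 1.0×10^-14 / 1.29 × 10^-6 = 7.75 × 10^-9
Ka = [H+]²/(0.36 − [H+]) = 7.75 × 10^-9
Since Ka ≪ C₀, [H+] ≈ √(Ka·C₀) = 5.28 × 10^-5 M.
Check: 0.015% ionized — well under 5%, approximation valid.
pH = −log(5.28 × 10^-5) = 4.28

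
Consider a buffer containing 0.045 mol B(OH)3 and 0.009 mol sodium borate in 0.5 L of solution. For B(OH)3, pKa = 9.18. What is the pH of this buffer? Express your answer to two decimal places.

Henderson–Hasselbalch: pH = pKa + log([B(OH)4-]/[B(OH)3]) = 9.18 + log(0.009/0.045)
pH = 9.18 + (-0.699) = 8.48

pH = 8.48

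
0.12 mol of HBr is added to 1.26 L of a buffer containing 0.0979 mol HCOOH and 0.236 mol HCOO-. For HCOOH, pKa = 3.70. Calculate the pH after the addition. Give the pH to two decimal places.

pH = 3.43

After neutralization: n(HCOOH) = 0.218 mol, n(HCOO-) = 0.116 mol.
Henderson–Hasselbalch with mole ratio 0.116/0.218: pH = 3.70 + (-0.274)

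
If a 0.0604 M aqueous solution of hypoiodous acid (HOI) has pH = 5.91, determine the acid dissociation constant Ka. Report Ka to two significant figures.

Ka = 2.5 × 10^-11

[H+] = 10^(-5.91) = 1.23 × 10^-6 M
At equilibrium [HA] = 0.0604 − 1.23 × 10^-6 = 6.04 × 10^-2 M
Ka = [H+][A-]/[HA] = (1.23 × 10^-6)² / 6.04 × 10^-2 = 2.5 × 10^-11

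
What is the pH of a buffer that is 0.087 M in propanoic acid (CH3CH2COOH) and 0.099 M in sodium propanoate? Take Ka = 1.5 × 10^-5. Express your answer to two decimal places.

pH = 4.88

pKa = −log(1.5 × 10^-5) = 4.824
Henderson–Hasselbalch: pH = pKa + log([CH3CH2COO-]/[CH3CH2COOH]) = 4.824 + log(0.099/0.087)
pH = 4.824 + (+0.056) = 4.88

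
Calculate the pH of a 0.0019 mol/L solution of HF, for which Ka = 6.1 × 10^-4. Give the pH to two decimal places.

HF ⇌ F- + H+
Let x = [H+] at equilibrium. Ka = x²/(0.0019 − x).
Here C₀/Ka ≈ 3.11, so the small-x approximation fails. Use the quadratic:
x = [−0.00061 + √(0.00061² + 4.64e-06)]/2 = 8.14 × 10^-4 M
pH = −log[H+] = −log(8.14 × 10^-4) = 3.09

pH = 3.09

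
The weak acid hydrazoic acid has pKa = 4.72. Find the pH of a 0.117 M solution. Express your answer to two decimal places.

HN3 ⇌ N3- + H+
Ka = 10^(−4.72) = 1.91 × 10^-5
From the ICE table, Ka = [H+]²/(0.117 − [H+]) = 1.91 × 10^-5.
Since Ka ≪ C₀, [H+] ≈ √(Ka·C₀) = 1.49 × 10^-3 M.
Check: 1.3% ionized — well under 5%, approximation valid.
pH = −log[H+] = −log(1.49 × 10^-3) = 2.83

pH = 2.83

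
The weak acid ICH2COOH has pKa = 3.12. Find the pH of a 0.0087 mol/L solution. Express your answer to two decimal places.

pH = 2.65

ICH2COOH ⇌ ICH2COO- + H+
Ka = 10^(−3.12) = 7.59 × 10^-4
From the ICE table, Ka = x²/(0.0087 − x) = 7.59 × 10^-4.
x is not negligible relative to C₀; solve x² + 0.000759·x − 6.6e-06 = 0.
x = (−Ka + √(Ka² + 4·Ka·C₀))/2 = 2.22 × 10^-3 M
pH = −log(2.22 × 10^-3) = 2.65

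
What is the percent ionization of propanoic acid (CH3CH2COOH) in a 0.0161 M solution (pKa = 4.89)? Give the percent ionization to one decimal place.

CH3CH2COOH ⇌ CH3CH2COO- + H+; let x = [H+] at equilibrium.
Ka = 10^(−4.89) = 1.29 × 10^-5
x ≈ √(Ka·C₀) = √(1.29 × 10^-5 × 0.0161) = 4.56 × 10^-4 M
% ionization = x/C₀ × 100% = 4.56 × 10^-4/0.0161 × 100% = 2.8%

2.8%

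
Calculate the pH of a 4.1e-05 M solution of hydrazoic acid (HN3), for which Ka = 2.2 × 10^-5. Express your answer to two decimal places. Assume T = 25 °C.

pH = 4.68

HN3 ⇌ N3- + H+
Let x = [H+] at equilibrium. Ka = x²/(4.1e-05 − x).
The 5% rule fails; solving x² + Ka·x − Ka·C₀ = 0 exactly:
x = (−Ka + √(Ka² + 4·Ka·C₀))/2 = 2.10 × 10^-5 M
pH = −log(2.10 × 10^-5) = 4.68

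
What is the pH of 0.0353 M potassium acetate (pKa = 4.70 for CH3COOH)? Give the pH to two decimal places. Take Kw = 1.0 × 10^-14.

CH3COO- is the conjugate base of the weak acid CH3COOH.
Ka = 10^(−4.70) = 2.00 × 10^-5
Kb = Kw/Ka = 1.0×10^-14 / 2.00 × 10^-5 = 5.00 × 10^-10
From the ICE table, Kb = x²/(0.0353 − x) = 5.00 × 10^-10.
Since Kb ≪ C₀, x ≈ √(Kb·C₀) = 4.20 × 10^-6 M.
pOH = −log(4.20 × 10^-6) = 5.38; pH = 14.00 − 5.38 = 8.62

pH = 8.62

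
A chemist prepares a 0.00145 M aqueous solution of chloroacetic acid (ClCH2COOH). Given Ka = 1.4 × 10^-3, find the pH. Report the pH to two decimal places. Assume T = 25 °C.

ClCH2COOH ⇌ ClCH2COO- + H+
Ka = [H+]²/(0.00145 − [H+]) = 1.4 × 10^-3
The 5% rule fails; solving [H+]² + Ka·[H+] − Ka·C₀ = 0 exactly:
[H+] = [−0.0014 + √(0.0014² + 8.12e-06)]/2 = 8.87 × 10^-4 M
pH = −log[H+] = −log(8.87 × 10^-4) = 3.05

pH = 3.05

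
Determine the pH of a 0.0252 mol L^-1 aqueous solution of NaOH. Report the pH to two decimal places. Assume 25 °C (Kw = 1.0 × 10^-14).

NaOH is a strong base; [OH-] = 0.0252 M.
pOH = -log(0.0252) = 1.60
pH = 14.00 - 1.60 = 12.40

pH = 12.40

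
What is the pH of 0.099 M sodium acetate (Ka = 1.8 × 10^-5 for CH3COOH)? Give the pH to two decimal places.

pH = 8.87

CH3COO- is the conjugate base of the weak acid CH3COOH.
Kb = Kw/Ka = 1.0×10^-14 / 1.8 × 10^-5 = 5.56 × 10^-10
Kb = x²/(0.099 − x) = 5.56 × 10^-10
Since Kb ≪ C₀, x ≈ √(Kb·C₀) = 7.42 × 10^-6 M.
(x/C₀ = 0.0075% < 5%, so the approximation holds.)
pOH = −log(7.42 × 10^-6) = 5.13; pH = 14.00 − 5.13 = 8.87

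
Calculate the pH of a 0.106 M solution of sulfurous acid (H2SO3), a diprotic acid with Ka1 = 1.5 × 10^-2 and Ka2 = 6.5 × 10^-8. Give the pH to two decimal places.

Since Ka1 ≫ Ka2, the first ionization dominates [H+].
Ka1 = x²/(0.106 − x) = 1.5 × 10^-2
Solving the quadratic: x = (−Ka1 + √(Ka1² + 4·Ka1·C₀))/2 = 3.31 × 10^-2 M
pH = −log(3.31 × 10^-2) = 1.48

pH = 1.48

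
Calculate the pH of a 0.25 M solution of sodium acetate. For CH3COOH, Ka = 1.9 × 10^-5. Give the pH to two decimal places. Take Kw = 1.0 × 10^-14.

pH = 9.06

CH3COO- is the conjugate base of the weak acid CH3COOH.
Kb = Kw/Ka = 1.0×10^-14 / 1.9 × 10^-5 = 5.26 × 10^-10
From the ICE table, Kb = [OH-]²/(0.25 − [OH-]) = 5.26 × 10^-10.
Neglecting [OH-] in the denominator: [OH-] = √(5.26 × 10^-10 × 0.25) = 1.15 × 10^-5 M
Check: 0.0046% ionized — well under 5%, approximation valid.
pOH = −log(1.15 × 10^-5) = 4.94; pH = 14.00 − 4.94 = 9.06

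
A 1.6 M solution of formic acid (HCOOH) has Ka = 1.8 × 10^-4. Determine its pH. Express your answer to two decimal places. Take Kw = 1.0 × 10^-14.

pH = 1.77

HCOOH ⇌ HCOO- + H+
Let x = [H+] at equilibrium. Ka = x²/(1.6 − x).
Neglecting x in the denominator: x = √(1.8 × 10^-4 × 1.6) = 1.70 × 10^-2 M
pH = −log(1.70 × 10^-2) = 1.77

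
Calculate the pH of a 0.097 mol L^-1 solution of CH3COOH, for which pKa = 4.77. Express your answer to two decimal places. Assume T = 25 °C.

CH3COOH ⇌ CH3COO- + H+
Ka = 10^(−4.77) = 1.70 × 10^-5
Ka = x²/(0.097 − x) = 1.70 × 10^-5
Since Ka ≪ C₀, x ≈ √(Ka·C₀) = 1.28 × 10^-3 M.
pH = −log(1.28 × 10^-3) = 2.89

pH = 2.89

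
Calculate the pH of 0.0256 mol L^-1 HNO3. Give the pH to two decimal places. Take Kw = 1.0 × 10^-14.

pH = 1.59

HNO3 is a strong acid and dissociates completely, so [H+] = 0.0256 M.
pH = -log(0.0256) = 1.59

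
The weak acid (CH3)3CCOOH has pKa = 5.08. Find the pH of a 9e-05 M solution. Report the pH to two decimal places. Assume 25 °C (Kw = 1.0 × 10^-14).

pH = 4.63

(CH3)3CCOOH ⇌ (CH3)3CCOO- + H+
Ka = 10^(−5.08) = 8.32 × 10^-6
From the ICE table, Ka = [H+]²/(9e-05 − [H+]) = 8.32 × 10^-6.
Here C₀/Ka ≈ 10.8, so the small-[H+] approximation fails. Use the quadratic:
[H+] = [−8.32e-06 + √(8.32e-06² + 3e-09)]/2 = 2.35 × 10^-5 M
pH = −log(2.35 × 10^-5) = 4.63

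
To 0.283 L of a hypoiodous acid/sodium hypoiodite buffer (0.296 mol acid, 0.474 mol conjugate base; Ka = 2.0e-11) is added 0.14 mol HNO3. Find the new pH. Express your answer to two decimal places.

After neutralization: n(HOI) = 0.436 mol, n(OI-) = 0.334 mol.
pKa = −log(2.0 × 10^-11) = 10.699
Henderson–Hasselbalch with mole ratio 0.334/0.436: pH = 10.699 + (-0.116)

pH = 10.58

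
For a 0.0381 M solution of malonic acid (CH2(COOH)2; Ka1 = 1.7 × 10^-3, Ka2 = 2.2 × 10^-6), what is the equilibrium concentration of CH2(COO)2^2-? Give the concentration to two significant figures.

2.2 × 10^-6 M

First ionization gives [H+] ≈ [CH2(COOH)COO-] = 7.24 × 10^-3 M.
Second step: Ka2 = [H+][CH2(COO)2^2-]/[CH2(COOH)COO-] ≈ [CH2(COO)2^2-] (since [H+] ≈ [CH2(COOH)COO-]).
So [CH2(COO)2^2-] ≈ Ka2.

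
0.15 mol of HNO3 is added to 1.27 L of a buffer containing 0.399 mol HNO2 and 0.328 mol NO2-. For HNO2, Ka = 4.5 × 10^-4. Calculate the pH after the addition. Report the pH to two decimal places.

After neutralization: n(HNO2) = 0.549 mol, n(NO2-) = 0.178 mol.
pKa = −log(4.5 × 10^-4) = 3.347
pH = pKa + log(n_NO2-/n_HNO2) = 3.347 + log(0.178/0.549) = 3.347 + (-0.489)

pH = 2.86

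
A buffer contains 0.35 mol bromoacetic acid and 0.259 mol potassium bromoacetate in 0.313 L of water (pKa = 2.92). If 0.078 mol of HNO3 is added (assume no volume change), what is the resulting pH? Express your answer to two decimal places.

Added H+ converts BrCH2COO- to BrCH2COOH: BrCH2COOH → 0.428 mol, BrCH2COO- → 0.181 mol.
pH = pKa + log(n_BrCH2COO-/n_BrCH2COOH) = 2.92 + log(0.181/0.428) = 2.92 + (-0.374)

pH = 2.55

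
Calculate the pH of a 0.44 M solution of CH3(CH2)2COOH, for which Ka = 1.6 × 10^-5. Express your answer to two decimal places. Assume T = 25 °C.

pH = 2.58

CH3(CH2)2COOH ⇌ CH3(CH2)2COO- + H+
From the ICE table, Ka = x²/(0.44 − x) = 1.6 × 10^-5.
Neglecting x in the denominator: x = √(1.6 × 10^-5 × 0.44) = 2.65 × 10^-3 M
pH = −log(2.65 × 10^-3) = 2.58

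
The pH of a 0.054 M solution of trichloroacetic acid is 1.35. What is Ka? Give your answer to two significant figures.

[H+] = 10^(-1.35) = 4.47 × 10^-2 M
At equilibrium [HA] = 0.054 − 4.47 × 10^-2 = 9.30 × 10^-3 M
Ka = [H+][A-]/[HA] = (4.47 × 10^-2)² / 9.30 × 10^-3 = 2.1 × 10^-1

Ka = 2.1 × 10^-1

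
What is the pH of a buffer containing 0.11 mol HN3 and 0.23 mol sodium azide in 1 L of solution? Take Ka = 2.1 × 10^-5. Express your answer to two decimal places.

pKa = −log(2.1 × 10^-5) = 4.678
pH = pKa + log([A⁻]/[HA]) = 4.678 + log(0.23/0.11)
pH = 4.678 + (+0.320) = 5.00

pH = 5.00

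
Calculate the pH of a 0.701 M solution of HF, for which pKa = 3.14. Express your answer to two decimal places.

HF ⇌ F- + H+
Ka = 10^(−3.14) = 7.24 × 10^-4
Let x = [H+] at equilibrium. Ka = x²/(0.701 − x).
Neglecting x in the denominator: x = √(7.24 × 10^-4 × 0.701) = 2.25 × 10^-2 M
Check: 3.2% ionized — well under 5%, approximation valid.
pH = −log(2.25 × 10^-2) = 1.65

pH = 1.65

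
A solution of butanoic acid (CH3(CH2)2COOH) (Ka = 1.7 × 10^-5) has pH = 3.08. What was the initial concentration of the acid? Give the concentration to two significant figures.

C₀ = 4.2 × 10^-2 M

[H+] = 10^(-3.08) = 8.32 × 10^-4 M = x
Ka = x²/(C₀ − x) ⇒ C₀ = x + x²/Ka
C₀ = 8.32 × 10^-4 + (8.32 × 10^-4)²/(1.7 × 10^-5) = 4.16 × 10^-2 M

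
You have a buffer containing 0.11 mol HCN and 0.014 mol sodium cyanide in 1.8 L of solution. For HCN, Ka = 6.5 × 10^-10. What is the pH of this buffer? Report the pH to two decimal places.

pH = 8.29

pKa = −log(6.5 × 10^-10) = 9.187
pH = pKa + log([A⁻]/[HA]) = 9.187 + log(0.014/0.11)
pH = 9.187 + (-0.895) = 8.29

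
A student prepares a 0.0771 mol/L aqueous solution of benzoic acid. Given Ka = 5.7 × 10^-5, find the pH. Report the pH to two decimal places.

pH = 2.68

C6H5COOH ⇌ C6H5COO- + H+
From the ICE table, Ka = x²/(0.0771 − x) = 5.7 × 10^-5.
Neglecting x in the denominator: x = √(5.7 × 10^-5 × 0.0771) = 2.10 × 10^-3 M
Check: 2.7% ionized — well under 5%, approximation valid.
pH = −log[H+] = −log(2.10 × 10^-3) = 2.68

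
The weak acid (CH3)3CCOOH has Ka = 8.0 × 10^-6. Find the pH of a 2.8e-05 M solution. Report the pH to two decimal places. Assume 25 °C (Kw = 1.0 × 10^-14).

pH = 4.94

(CH3)3CCOOH ⇌ (CH3)3CCOO- + H+
From the ICE table, Ka = x²/(2.8e-05 − x) = 8.0 × 10^-6.
Here C₀/Ka ≈ 3.5, so the small-x approximation fails. Use the quadratic:
x = (−Ka + √(Ka² + 4·Ka·C₀))/2 = 1.15 × 10^-5 M
pH = −log[H+] = −log(1.15 × 10^-5) = 4.94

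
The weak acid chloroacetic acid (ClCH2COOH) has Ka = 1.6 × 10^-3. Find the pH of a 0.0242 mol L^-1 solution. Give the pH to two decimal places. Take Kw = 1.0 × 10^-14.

ClCH2COOH ⇌ ClCH2COO- + H+
Ka = [H+]²/(0.0242 − [H+]) = 1.6 × 10^-3
The 5% rule fails; solving [H+]² + Ka·[H+] − Ka·C₀ = 0 exactly:
[H+] = (−Ka + √(Ka² + 4·Ka·C₀))/2 = 5.47 × 10^-3 M
pH = −log[H+] = −log(5.47 × 10^-3) = 2.26

pH = 2.26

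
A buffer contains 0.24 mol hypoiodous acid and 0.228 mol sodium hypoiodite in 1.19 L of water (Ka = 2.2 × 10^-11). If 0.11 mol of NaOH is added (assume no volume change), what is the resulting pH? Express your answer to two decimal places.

pH = 11.07

After neutralization: n(HOI) = 0.13 mol, n(OI-) = 0.338 mol.
pKa = −log(2.2 × 10^-11) = 10.658
Henderson–Hasselbalch with mole ratio 0.338/0.13: pH = 10.658 + (+0.415)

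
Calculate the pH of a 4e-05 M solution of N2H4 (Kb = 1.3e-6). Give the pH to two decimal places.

pH = 8.82

N2H4 + H2O ⇌ N2H5+ + OH-
Kb = x²/(4e-05 − x) = 1.3 × 10^-6
The 5% rule fails; solving x² + Kb·x − Kb·C₀ = 0 exactly:
x = [−1.3e-06 + √(1.3e-06² + 2.08e-10)]/2 = 6.59 × 10^-6 M
pOH = 5.18, so pH = 14.00 − pOH = 8.82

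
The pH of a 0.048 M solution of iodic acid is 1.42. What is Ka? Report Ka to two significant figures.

[H+] = 10^(-1.42) = 3.80 × 10^-2 M
At equilibrium [HA] = 0.048 − 3.80 × 10^-2 = 1.00 × 10^-2 M
Ka = [H+][A-]/[HA] = (3.80 × 10^-2)² / 1.00 × 10^-2 = 1.4 × 10^-1

Ka = 1.4 × 10^-1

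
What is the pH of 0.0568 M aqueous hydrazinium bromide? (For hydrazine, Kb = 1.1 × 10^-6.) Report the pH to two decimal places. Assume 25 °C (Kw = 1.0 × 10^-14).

pH = 4.64

N2H5+ is the conjugate acid of the weak base N2H4.
Ka = Kw/Kb = 1.0×10^-14 / 1.1 × 10^-6 = 9.09 × 10^-9
From the ICE table, Ka = [H+]²/(0.0568 − [H+]) = 9.09 × 10^-9.
Assume [H+] ≪ 0.0568: [H+] ≈ √(9.09 × 10^-9 × 0.0568) = 2.27 × 10^-5 M
pH = −log[H+] = −log(2.27 × 10^-5) = 4.64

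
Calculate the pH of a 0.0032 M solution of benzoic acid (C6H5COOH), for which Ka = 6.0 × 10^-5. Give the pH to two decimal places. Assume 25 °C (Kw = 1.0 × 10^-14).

C6H5COOH ⇌ C6H5COO- + H+
Ka = [H+]²/(0.0032 − [H+]) = 6.0 × 10^-5
[H+] is not negligible relative to C₀; solve [H+]² + 6e-05·[H+] − 1.92e-07 = 0.
[H+] = [−6e-05 + √(6e-05² + 7.68e-07)]/2 = 4.09 × 10^-4 M
pH = −log(4.09 × 10^-4) = 3.39

pH = 3.39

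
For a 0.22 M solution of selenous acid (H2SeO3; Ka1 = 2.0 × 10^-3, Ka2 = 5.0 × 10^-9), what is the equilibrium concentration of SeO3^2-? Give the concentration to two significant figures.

First ionization gives [H+] ≈ [HSeO3-] = 2.00 × 10^-2 M.
Second step: Ka2 = [H+][SeO3^2-]/[HSeO3-] ≈ [SeO3^2-] (since [H+] ≈ [HSeO3-]).
So [SeO3^2-] ≈ Ka2.

5.0 × 10^-9 M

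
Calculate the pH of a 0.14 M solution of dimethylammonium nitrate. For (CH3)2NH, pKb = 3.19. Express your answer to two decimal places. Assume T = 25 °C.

(CH3)2NH2+ is the conjugate acid of the weak base (CH3)2NH.
Kb = 10^(−3.19) = 6.46 × 10^-4
Ka = Kw/Kb = 1.0×10^-14 / 6.46 × 10^-4 = 1.55 × 10^-11
From the ICE table, Ka = [H+]²/(0.14 − [H+]) = 1.55 × 10^-11.
Since Ka ≪ C₀, [H+] ≈ √(Ka·C₀) = 1.47 × 10^-6 M.
pH = −log[H+] = −log(1.47 × 10^-6) = 5.83

pH = 5.83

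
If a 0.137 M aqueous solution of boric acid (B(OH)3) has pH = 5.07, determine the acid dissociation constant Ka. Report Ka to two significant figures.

Ka = 5.3 × 10^-10

[H+] = 10^(-5.07) = 8.51 × 10^-6 M
At equilibrium [HA] = 0.137 − 8.51 × 10^-6 = 1.37 × 10^-1 M
Ka = [H+][A-]/[HA] = (8.51 × 10^-6)² / 1.37 × 10^-1 = 5.3 × 10^-10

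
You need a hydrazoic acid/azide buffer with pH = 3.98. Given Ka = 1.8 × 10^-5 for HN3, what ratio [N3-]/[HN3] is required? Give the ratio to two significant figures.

ratio = 0.17

pKa = -log(1.8 × 10^-5) = 4.745
pH = pKa + log(r) ⇒ log(r) = 3.98 − 4.745 = -0.765
r = [N3-]/[HN3] = 10^(-0.765) = 0.172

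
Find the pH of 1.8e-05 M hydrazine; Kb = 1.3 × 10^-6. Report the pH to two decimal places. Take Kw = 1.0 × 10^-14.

N2H4 + H2O ⇌ N2H5+ + OH-
Kb = x²/(1.8e-05 − x) = 1.3 × 10^-6
The 5% rule fails; solving x² + Kb·x − Kb·C₀ = 0 exactly:
x = [−1.3e-06 + √(1.3e-06² + 9.36e-11)]/2 = 4.23 × 10^-6 M
pOH = −log(4.23 × 10^-6) = 5.37; pH = 14.00 − 5.37 = 8.63

pH = 8.63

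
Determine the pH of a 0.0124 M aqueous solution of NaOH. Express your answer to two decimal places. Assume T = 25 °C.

NaOH is a strong base; [OH-] = 0.0124 M.
pOH = -log(0.0124) = 1.91
pH = 14.00 - 1.91 = 12.09

pH = 12.09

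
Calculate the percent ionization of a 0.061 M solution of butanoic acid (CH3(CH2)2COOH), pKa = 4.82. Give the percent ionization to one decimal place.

CH3(CH2)2COOH ⇌ CH3(CH2)2COO- + H+; let x = [H+] at equilibrium.
Ka = 10^(−4.82) = 1.51 × 10^-5
x ≈ √(Ka·C₀) = √(1.51 × 10^-5 × 0.061) = 9.60 × 10^-4 M
Fraction ionized = 9.60 × 10^-4 / 0.061 = 0.0157 → 1.6%

1.6%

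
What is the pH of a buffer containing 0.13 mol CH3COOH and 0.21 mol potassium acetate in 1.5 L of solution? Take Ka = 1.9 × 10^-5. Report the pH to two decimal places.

pH = 4.93

pKa = −log(1.9 × 10^-5) = 4.721
Using pH = pKa + log([base]/[acid]) with [base]/[acid] = 0.21/0.13:
pH = 4.721 + (+0.208) = 4.93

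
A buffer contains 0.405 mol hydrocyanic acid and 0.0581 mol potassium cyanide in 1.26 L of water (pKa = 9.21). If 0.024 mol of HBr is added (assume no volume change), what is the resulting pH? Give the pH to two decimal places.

Added H+ converts CN- to HCN: HCN → 0.429 mol, CN- → 0.0341 mol.
pH = pKa + log([A⁻]/[HA]) = 9.21 + log(0.0341/0.429) = 9.21 -1.100

pH = 8.11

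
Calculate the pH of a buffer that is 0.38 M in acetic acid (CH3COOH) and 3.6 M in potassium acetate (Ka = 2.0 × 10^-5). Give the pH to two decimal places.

pKa = −log(2.0 × 10^-5) = 4.699
Using pH = pKa + log([base]/[acid]) with [base]/[acid] = 3.6/0.38:
pH = 4.699 + (+0.977) = 5.68

pH = 5.68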